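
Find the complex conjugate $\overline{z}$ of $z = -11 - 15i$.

If z = a + bi, then conjugate(z) = a - bi
conjugate(-11 - 15i) = -11 + 15i


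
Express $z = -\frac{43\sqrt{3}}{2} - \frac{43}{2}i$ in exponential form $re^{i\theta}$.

r = |z| = sqrt((-43*sqrt(3)/2)^2 + (-43/2)^2) = sqrt(5547/4 + 1849/4) = sqrt(1849) = 43
θ = arctan(b/a) = arctan(-21.5/-37.2391) (quadrant-adjusted) = -150° = -5π/6
z = 43e^(-i*5π/6)


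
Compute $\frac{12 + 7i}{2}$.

Divisor is real, so divide each part by 2:
= 6 + (7/2)i


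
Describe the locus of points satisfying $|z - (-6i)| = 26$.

|z - z0| = r describes a circle centered at z0 with radius r
Here z0 = -6i and r = 26
Locus: Circle centered at (0, -6) with radius 26


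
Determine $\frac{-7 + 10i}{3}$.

Divisor is real, so divide each part by 3:
= -7/3 + (10/3)i


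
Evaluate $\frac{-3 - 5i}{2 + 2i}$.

Multiply numerator and denominator by conjugate (2 - 2i):
= (-3 - 5i)(2 - 2i) / (2^2 + 2^2)
= (-16 - 4i) / 8
Divide through by 4: (-4 - i) / 2
= -2 - (1/2)i


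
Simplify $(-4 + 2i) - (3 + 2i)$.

(-4 - 3) + (2 - 2)i = -7


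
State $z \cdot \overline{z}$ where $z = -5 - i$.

z * conjugate(z) = |z|^2 = a^2 + b^2
= (-5)^2 + (-1)^2 = 26


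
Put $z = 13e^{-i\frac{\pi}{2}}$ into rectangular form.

a = r cos θ = 13 * 0 = 0
b = r sin θ = 13 * -1 = -13
z = -13i


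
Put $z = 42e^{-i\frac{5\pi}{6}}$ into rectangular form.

a = r cos θ = 42 * -sqrt(3)/2 = -21*sqrt(3)
b = r sin θ = 42 * -1/2 = -21
z = -21*sqrt(3) - 21i


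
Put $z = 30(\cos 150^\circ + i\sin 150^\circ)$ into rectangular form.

a = r cos θ = 30 * -sqrt(3)/2 = -15*sqrt(3)
b = r sin θ = 30 * 1/2 = 15
z = -15*sqrt(3) + 15i


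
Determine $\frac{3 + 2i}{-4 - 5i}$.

Multiply numerator and denominator by conjugate (-4 + 5i):
= (3 + 2i)(-4 + 5i) / ((-4)^2 + (-5)^2)
= (-22 + 7i) / 41
= -22/41 + (7/41)i


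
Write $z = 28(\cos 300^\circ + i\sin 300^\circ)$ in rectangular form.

a = r cos θ = 28 * 1/2 = 14
b = r sin θ = 28 * -sqrt(3)/2 = -14*sqrt(3)
z = 14 - 14*sqrt(3)i


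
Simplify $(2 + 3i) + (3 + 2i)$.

(2 + 3) + (3 + 2)i = 5 + 5i


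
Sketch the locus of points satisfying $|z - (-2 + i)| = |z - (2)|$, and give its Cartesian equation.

|z - z1| = |z - z2| means z is equidistant from z1 and z2,
i.e. the perpendicular bisector of the segment from (-2, 1) to (2, 0) (midpoint (0, 1/2)).
With z = x + yi, square both sides:
(x - (-2))^2 + (y - 1)^2 = (x - 2)^2 + (y - 0)^2
The x^2 and y^2 terms cancel: 8x + (-2)y = 4 - 5 = -1
Simplify: 8x - 2y = -1
Locus: Perpendicular bisector of the segment from (-2, 1) to (2, 0): the line 8x - 2y = -1


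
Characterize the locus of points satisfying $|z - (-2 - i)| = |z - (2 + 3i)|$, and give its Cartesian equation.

|z - z1| = |z - z2| means z is equidistant from z1 and z2,
i.e. the perpendicular bisector of the segment from (-2, -1) to (2, 3) (midpoint (0, 1)).
With z = x + yi, square both sides:
(x - (-2))^2 + (y - (-1))^2 = (x - 2)^2 + (y - 3)^2
The x^2 and y^2 terms cancel: 8x + 8y = 13 - 5 = 8
Simplify: x + y = 1
Locus: Perpendicular bisector of the segment from (-2, -1) to (2, 3): the line x + y = 1


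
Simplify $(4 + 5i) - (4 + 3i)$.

(4 - 4) + (5 - 3)i = 2i


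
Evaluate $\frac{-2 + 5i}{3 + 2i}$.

Multiply numerator and denominator by conjugate (3 - 2i):
= (-2 + 5i)(3 - 2i) / (3^2 + 2^2)
= (4 + 19i) / 13
= 4/13 + (19/13)i


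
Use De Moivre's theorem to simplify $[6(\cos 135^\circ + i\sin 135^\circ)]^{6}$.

By De Moivre: z^n = r^n(cos(nθ) + i sin(nθ))
= 6^6(cos(6*135°) + i sin(6*135°))
= 46656(cos 90° + i sin 90°)
= 46656i


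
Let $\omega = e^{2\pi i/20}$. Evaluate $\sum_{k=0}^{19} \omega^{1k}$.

Let ζ = ω^1 = e^(2πi·1/20). Since 20 ∤ 1, ζ ≠ 1.
Sum = Σ_{k=0}^{19} ζ^k = (ζ^20 - 1)/(ζ - 1) = (ω^{1·20} - 1)/(ζ - 1) = (1 - 1)/(ζ - 1) = 0


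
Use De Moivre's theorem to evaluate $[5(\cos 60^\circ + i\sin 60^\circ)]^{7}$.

By De Moivre: z^n = r^n(cos(nθ) + i sin(nθ))
= 5^7(cos(7*60°) + i sin(7*60°))
= 78125(cos 60° + i sin 60°)
= 78125/2 + (78125*sqrt(3)/2)i


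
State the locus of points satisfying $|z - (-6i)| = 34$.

|z - z0| = r describes a circle centered at z0 with radius r
Here z0 = -6i and r = 34
Locus: Circle centered at (0, -6) with radius 34


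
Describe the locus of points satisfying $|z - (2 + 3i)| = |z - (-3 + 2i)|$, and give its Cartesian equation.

|z - z1| = |z - z2| means z is equidistant from z1 and z2,
i.e. the perpendicular bisector of the segment from (2, 3) to (-3, 2) (midpoint (-1/2, 5/2)).
With z = x + yi, square both sides:
(x - 2)^2 + (y - 3)^2 = (x - (-3))^2 + (y - 2)^2
The x^2 and y^2 terms cancel: -10x + (-2)y = 13 - 13 = 0
Simplify: 5x + y = 0
Locus: Perpendicular bisector of the segment from (2, 3) to (-3, 2): the line 5x + y = 0


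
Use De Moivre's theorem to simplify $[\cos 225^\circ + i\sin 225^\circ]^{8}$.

By De Moivre: z^n = r^n(cos(nθ) + i sin(nθ))
= 1^8(cos(8*225°) + i sin(8*225°))
= 1(cos 0° + i sin 0°)
= 1


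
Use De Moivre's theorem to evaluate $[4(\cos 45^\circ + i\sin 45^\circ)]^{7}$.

By De Moivre: z^n = r^n(cos(nθ) + i sin(nθ))
= 4^7(cos(7*45°) + i sin(7*45°))
= 16384(cos 315° + i sin 315°)
= 8192*sqrt(2) - 8192*sqrt(2)i


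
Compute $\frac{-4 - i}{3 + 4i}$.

Multiply numerator and denominator by conjugate (3 - 4i):
= (-4 - i)(3 - 4i) / (3^2 + 4^2)
= (-16 + 13i) / 25
= -16/25 + (13/25)i


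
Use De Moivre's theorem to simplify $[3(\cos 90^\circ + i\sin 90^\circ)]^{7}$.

By De Moivre: z^n = r^n(cos(nθ) + i sin(nθ))
= 3^7(cos(7*90°) + i sin(7*90°))
= 2187(cos 270° + i sin 270°)
= -2187i


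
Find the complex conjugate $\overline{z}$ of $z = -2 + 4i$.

If z = a + bi, then conjugate(z) = a - bi
conjugate(-2 + 4i) = -2 - 4i


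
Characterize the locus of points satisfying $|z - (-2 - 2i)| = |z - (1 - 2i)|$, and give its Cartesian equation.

|z - z1| = |z - z2| means z is equidistant from z1 and z2,
i.e. the perpendicular bisector of the segment from (-2, -2) to (1, -2) (midpoint (-1/2, -2)).
With z = x + yi, square both sides:
(x - (-2))^2 + (y - (-2))^2 = (x - 1)^2 + (y - (-2))^2
The x^2 and y^2 terms cancel: 6x + 0y = 5 - 8 = -3
Simplify: x = -1/2
Locus: Perpendicular bisector of the segment from (-2, -2) to (1, -2): the line x = -1/2


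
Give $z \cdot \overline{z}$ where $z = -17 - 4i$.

z * conjugate(z) = |z|^2 = a^2 + b^2
= (-17)^2 + (-4)^2 = 305


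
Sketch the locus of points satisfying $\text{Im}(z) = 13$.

Im(z) = y where z = x + yi; the equation y = 13 is satisfied by all points with that y-coordinate
Locus: Horizontal line y = 13


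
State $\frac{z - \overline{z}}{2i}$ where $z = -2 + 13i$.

z - conjugate(z) = 2bi
(z - conjugate(z))/(2i) = 2bi/(2i) = b = 13


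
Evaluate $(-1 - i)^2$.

(a + bi)^2 = a^2 - b^2 + 2abi
= (-1)^2 - (-1)^2 + 2*(-1)*(-1)i
= 2i


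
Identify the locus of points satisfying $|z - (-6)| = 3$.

|z - z0| = r describes a circle centered at z0 with radius r
Here z0 = -6 and r = 3
Locus: Circle centered at (-6, 0) with radius 3


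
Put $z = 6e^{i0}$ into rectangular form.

a = r cos θ = 6 * 1 = 6
b = r sin θ = 6 * 0 = 0
z = 6


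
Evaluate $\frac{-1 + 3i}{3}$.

Divisor is real, so divide each part by 3:
= -1/3 + i


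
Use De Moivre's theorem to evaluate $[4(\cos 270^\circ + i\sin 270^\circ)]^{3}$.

By De Moivre: z^n = r^n(cos(nθ) + i sin(nθ))
= 4^3(cos(3*270°) + i sin(3*270°))
= 64(cos 90° + i sin 90°)
= 64i


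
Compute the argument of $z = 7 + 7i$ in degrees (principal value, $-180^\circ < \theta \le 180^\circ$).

θ = arctan(b/a) = arctan(7/7) (quadrant-adjusted) = 45°


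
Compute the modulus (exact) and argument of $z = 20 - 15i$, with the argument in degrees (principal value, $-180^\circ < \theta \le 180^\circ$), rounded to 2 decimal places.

|z| = sqrt(20^2 + (-15)^2) = 25
arg(z) = arctan(b/a) = arctan(-15/20) (quadrant-adjusted) = -36.87°


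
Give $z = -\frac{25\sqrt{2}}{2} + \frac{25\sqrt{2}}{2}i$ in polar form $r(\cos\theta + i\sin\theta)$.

r = |z| = sqrt(a^2 + b^2) = sqrt((-25*sqrt(2)/2)^2 + (25*sqrt(2)/2)^2) = sqrt(625/2 + 625/2) = sqrt(625) = 25
θ = arctan(b/a) = arctan(17.6777/-17.6777) (quadrant-adjusted) = 135°
z = 25(cos 135° + i sin 135°)


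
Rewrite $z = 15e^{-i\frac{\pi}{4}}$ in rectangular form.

a = r cos θ = 15 * sqrt(2)/2 = 15*sqrt(2)/2
b = r sin θ = 15 * -sqrt(2)/2 = -15*sqrt(2)/2
z = 15*sqrt(2)/2 - (15*sqrt(2)/2)i


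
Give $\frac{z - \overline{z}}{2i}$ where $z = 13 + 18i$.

z - conjugate(z) = 2bi
(z - conjugate(z))/(2i) = 2bi/(2i) = b = 18


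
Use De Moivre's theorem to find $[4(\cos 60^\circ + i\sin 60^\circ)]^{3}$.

By De Moivre: z^n = r^n(cos(nθ) + i sin(nθ))
= 4^3(cos(3*60°) + i sin(3*60°))
= 64(cos 180° + i sin 180°)
= -64


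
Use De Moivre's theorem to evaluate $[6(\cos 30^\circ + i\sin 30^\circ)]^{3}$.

By De Moivre: z^n = r^n(cos(nθ) + i sin(nθ))
= 6^3(cos(3*30°) + i sin(3*30°))
= 216(cos 90° + i sin 90°)
= 216i


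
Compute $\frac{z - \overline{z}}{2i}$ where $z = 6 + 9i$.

z - conjugate(z) = 2bi
(z - conjugate(z))/(2i) = 2bi/(2i) = b = 9


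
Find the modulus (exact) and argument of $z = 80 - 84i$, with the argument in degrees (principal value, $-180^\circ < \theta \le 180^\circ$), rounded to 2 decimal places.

|z| = sqrt(80^2 + (-84)^2) = 116
arg(z) = arctan(b/a) = arctan(-84/80) (quadrant-adjusted) = -46.40°


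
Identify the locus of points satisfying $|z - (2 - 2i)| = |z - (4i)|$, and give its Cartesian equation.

|z - z1| = |z - z2| means z is equidistant from z1 and z2,
i.e. the perpendicular bisector of the segment from (2, -2) to (0, 4) (midpoint (1, 1)).
With z = x + yi, square both sides:
(x - 2)^2 + (y - (-2))^2 = (x - 0)^2 + (y - 4)^2
The x^2 and y^2 terms cancel: -4x + 12y = 16 - 8 = 8
Simplify: x - 3y = -2
Locus: Perpendicular bisector of the segment from (2, -2) to (0, 4): the line x - 3y = -2


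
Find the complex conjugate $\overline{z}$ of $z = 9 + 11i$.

If z = a + bi, then conjugate(z) = a - bi
conjugate(9 + 11i) = 9 - 11i


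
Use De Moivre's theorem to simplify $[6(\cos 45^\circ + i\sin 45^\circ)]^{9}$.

By De Moivre: z^n = r^n(cos(nθ) + i sin(nθ))
= 6^9(cos(9*45°) + i sin(9*45°))
= 10077696(cos 45° + i sin 45°)
= 5038848*sqrt(2) + 5038848*sqrt(2)i


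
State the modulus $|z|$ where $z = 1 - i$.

|z| = sqrt(a^2 + b^2) = sqrt(1^2 + (-1)^2) = sqrt(2) = sqrt(2)


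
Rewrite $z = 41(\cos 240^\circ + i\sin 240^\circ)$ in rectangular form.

a = r cos θ = 41 * -1/2 = -41/2
b = r sin θ = 41 * -sqrt(3)/2 = -41*sqrt(3)/2
z = -41/2 - (41*sqrt(3)/2)i


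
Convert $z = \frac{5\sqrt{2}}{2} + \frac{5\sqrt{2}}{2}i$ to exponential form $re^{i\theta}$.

r = |z| = sqrt((5*sqrt(2)/2)^2 + (5*sqrt(2)/2)^2) = sqrt(25/2 + 25/2) = sqrt(25) = 5
θ = arctan(b/a) = arctan(3.5355/3.5355) (quadrant-adjusted) = 45° = π/4
z = 5e^(i*π/4)


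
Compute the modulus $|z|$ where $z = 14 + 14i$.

|z| = sqrt(a^2 + b^2) = sqrt(14^2 + 14^2) = sqrt(392) = sqrt(392)


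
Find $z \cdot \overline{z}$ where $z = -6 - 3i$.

z * conjugate(z) = |z|^2 = a^2 + b^2
= (-6)^2 + (-3)^2 = 45


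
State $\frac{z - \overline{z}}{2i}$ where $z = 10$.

z - conjugate(z) = 2bi
(z - conjugate(z))/(2i) = 2bi/(2i) = b = 0


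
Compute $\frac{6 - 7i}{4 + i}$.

Multiply numerator and denominator by conjugate (4 - i):
= (6 - 7i)(4 - i) / (4^2 + 1^2)
= (17 - 34i) / 17
= 1 - 2i


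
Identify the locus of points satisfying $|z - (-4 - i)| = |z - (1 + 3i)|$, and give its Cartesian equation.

|z - z1| = |z - z2| means z is equidistant from z1 and z2,
i.e. the perpendicular bisector of the segment from (-4, -1) to (1, 3) (midpoint (-3/2, 1)).
With z = x + yi, square both sides:
(x - (-4))^2 + (y - (-1))^2 = (x - 1)^2 + (y - 3)^2
The x^2 and y^2 terms cancel: 10x + 8y = 10 - 17 = -7
Simplify: 10x + 8y = -7
Locus: Perpendicular bisector of the segment from (-4, -1) to (1, 3): the line 10x + 8y = -7


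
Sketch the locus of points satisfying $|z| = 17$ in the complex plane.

|z| = 17 means sqrt(x^2 + y^2) = 17
This is a circle of radius 17 centered at the origin


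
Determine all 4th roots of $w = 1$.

|w| = 1, arg(w) = 0°
Root modulus = 1^(1/4) = 1
Root arguments: θ_k = (0° + 360°k)/4 for k = 0, 1, ..., 3
Roots: 1, i, -1, -i


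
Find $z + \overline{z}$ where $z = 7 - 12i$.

z + conjugate(z) = (a + bi) + (a - bi) = 2a
= 2 * 7 = 14


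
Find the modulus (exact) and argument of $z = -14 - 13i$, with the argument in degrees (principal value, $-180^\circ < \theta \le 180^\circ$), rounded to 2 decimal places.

|z| = sqrt((-14)^2 + (-13)^2) = sqrt(365)
arg(z) = arctan(b/a) = arctan(-13/-14) (quadrant-adjusted) = -137.12°


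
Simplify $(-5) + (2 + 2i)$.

(-5 + 2) + (0 + 2)i = -3 + 2i


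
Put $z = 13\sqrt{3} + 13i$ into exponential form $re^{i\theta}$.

r = |z| = sqrt((13*sqrt(3))^2 + (13)^2) = sqrt(507 + 169) = sqrt(676) = 26
θ = arctan(b/a) = arctan(13/22.5167) (quadrant-adjusted) = 30° = π/6
z = 26e^(i*π/6)


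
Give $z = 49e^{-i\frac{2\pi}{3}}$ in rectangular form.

a = r cos θ = 49 * -1/2 = -49/2
b = r sin θ = 49 * -sqrt(3)/2 = -49*sqrt(3)/2
z = -49/2 - (49*sqrt(3)/2)i


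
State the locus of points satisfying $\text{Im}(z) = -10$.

Im(z) = y where z = x + yi; the equation y = -10 is satisfied by all points with that y-coordinate
Locus: Horizontal line y = -10


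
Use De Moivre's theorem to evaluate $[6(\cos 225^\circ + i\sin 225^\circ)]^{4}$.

By De Moivre: z^n = r^n(cos(nθ) + i sin(nθ))
= 6^4(cos(4*225°) + i sin(4*225°))
= 1296(cos 180° + i sin 180°)
= -1296


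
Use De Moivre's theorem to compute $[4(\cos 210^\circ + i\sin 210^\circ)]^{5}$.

By De Moivre: z^n = r^n(cos(nθ) + i sin(nθ))
= 4^5(cos(5*210°) + i sin(5*210°))
= 1024(cos 330° + i sin 330°)
= 512*sqrt(3) - 512i


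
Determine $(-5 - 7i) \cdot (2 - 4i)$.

(a1*a2 - b1*b2) + (a1*b2 + b1*a2)i
= (-10 - 28) + (20 + (-14))i
= -38 + 6i


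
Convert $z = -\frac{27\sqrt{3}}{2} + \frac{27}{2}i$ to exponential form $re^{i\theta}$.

r = |z| = sqrt((-27*sqrt(3)/2)^2 + (27/2)^2) = sqrt(2187/4 + 729/4) = sqrt(729) = 27
θ = arctan(b/a) = arctan(13.5/-23.3827) (quadrant-adjusted) = 150° = 5π/6
z = 27e^(i*5π/6)


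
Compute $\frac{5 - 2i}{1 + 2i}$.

Multiply numerator and denominator by conjugate (1 - 2i):
= (5 - 2i)(1 - 2i) / (1^2 + 2^2)
= (1 - 12i) / 5
= 1/5 - (12/5)i


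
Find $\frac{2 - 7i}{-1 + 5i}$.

Multiply numerator and denominator by conjugate (-1 - 5i):
= (2 - 7i)(-1 - 5i) / ((-1)^2 + 5^2)
= (-37 - 3i) / 26
= -37/26 - (3/26)i


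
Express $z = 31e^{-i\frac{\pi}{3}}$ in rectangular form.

a = r cos θ = 31 * 1/2 = 31/2
b = r sin θ = 31 * -sqrt(3)/2 = -31*sqrt(3)/2
z = 31/2 - (31*sqrt(3)/2)i


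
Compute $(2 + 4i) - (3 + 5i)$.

(2 - 3) + (4 - 5)i = -1 - i


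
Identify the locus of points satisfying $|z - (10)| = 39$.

|z - z0| = r describes a circle centered at z0 with radius r
Here z0 = 10 and r = 39
Locus: Circle centered at (10, 0) with radius 39


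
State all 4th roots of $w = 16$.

|w| = 16, arg(w) = 0°
Root modulus = 16^(1/4) = 2
Root arguments: θ_k = (0° + 360°k)/4 for k = 0, 1, ..., 3
Roots: 2, 2i, -2, -2i


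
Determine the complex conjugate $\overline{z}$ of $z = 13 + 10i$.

If z = a + bi, then conjugate(z) = a - bi
conjugate(13 + 10i) = 13 - 10i


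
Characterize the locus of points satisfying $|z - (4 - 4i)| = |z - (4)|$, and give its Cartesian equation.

|z - z1| = |z - z2| means z is equidistant from z1 and z2,
i.e. the perpendicular bisector of the segment from (4, -4) to (4, 0) (midpoint (4, -2)).
With z = x + yi, square both sides:
(x - 4)^2 + (y - (-4))^2 = (x - 4)^2 + (y - 0)^2
The x^2 and y^2 terms cancel: 0x + 8y = 16 - 32 = -16
Simplify: y = -2
Locus: Perpendicular bisector of the segment from (4, -4) to (4, 0): the line y = -2


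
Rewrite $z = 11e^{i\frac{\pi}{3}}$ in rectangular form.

a = r cos θ = 11 * 1/2 = 11/2
b = r sin θ = 11 * sqrt(3)/2 = 11*sqrt(3)/2
z = 11/2 + (11*sqrt(3)/2)i


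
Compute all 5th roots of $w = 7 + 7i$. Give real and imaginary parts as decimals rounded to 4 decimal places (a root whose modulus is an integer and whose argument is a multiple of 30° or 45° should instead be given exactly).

|w| = sqrt(98) ≈ 9.899495, arg(w) = 45°
Root modulus = sqrt(98)^(1/5) ≈ 1.581695
Root arguments: θ_k = (45° + 360°k)/5 for k = 0, 1, ..., 4
Compute each root as (root modulus)(cos θ_k + i sin θ_k) using full-precision intermediates, then round to 4 decimal places.
Roots: 1.5622 + 0.2474i, 0.2474 + 1.5622i, -1.4093 + 0.7181i, -1.1184 - 1.1184i, 0.7181 - 1.4093i


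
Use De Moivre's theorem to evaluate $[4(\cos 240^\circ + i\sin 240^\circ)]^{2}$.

By De Moivre: z^n = r^n(cos(nθ) + i sin(nθ))
= 4^2(cos(2*240°) + i sin(2*240°))
= 16(cos 120° + i sin 120°)
= -8 + 8*sqrt(3)i


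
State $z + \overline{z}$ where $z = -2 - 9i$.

z + conjugate(z) = (a + bi) + (a - bi) = 2a
= 2 * (-2) = -4


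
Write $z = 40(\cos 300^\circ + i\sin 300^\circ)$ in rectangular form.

a = r cos θ = 40 * 1/2 = 20
b = r sin θ = 40 * -sqrt(3)/2 = -20*sqrt(3)
z = 20 - 20*sqrt(3)i


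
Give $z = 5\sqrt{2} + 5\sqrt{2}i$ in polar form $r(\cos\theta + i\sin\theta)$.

r = |z| = sqrt(a^2 + b^2) = sqrt((5*sqrt(2))^2 + (5*sqrt(2))^2) = sqrt(50 + 50) = sqrt(100) = 10
θ = arctan(b/a) = arctan(7.0711/7.0711) (quadrant-adjusted) = 45°
z = 10(cos 45° + i sin 45°)


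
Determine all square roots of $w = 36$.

|w| = 36, arg(w) = 0°
Root modulus = 36^(1/2) = 6
Root arguments: θ_k = (0° + 360°k)/2 for k = 0, 1, ..., 1
Roots: 6, -6


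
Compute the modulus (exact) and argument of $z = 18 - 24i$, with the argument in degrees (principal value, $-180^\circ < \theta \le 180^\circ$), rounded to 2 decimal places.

|z| = sqrt(18^2 + (-24)^2) = 30
arg(z) = arctan(b/a) = arctan(-24/18) (quadrant-adjusted) = -53.13°


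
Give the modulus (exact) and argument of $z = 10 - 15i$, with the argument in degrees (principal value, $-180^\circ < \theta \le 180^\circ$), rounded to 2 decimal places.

|z| = sqrt(10^2 + (-15)^2) = sqrt(325)
arg(z) = arctan(b/a) = arctan(-15/10) (quadrant-adjusted) = -56.31°


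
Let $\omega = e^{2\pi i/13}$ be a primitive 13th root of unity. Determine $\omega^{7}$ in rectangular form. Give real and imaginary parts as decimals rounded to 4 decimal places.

ω^7 = e^(2πi·7/13) = e^(i·14π/13)
= cos(14π/13) + i sin(14π/13)
= -0.9709 - 0.2393i


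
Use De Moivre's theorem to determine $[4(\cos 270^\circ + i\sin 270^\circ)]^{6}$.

By De Moivre: z^n = r^n(cos(nθ) + i sin(nθ))
= 4^6(cos(6*270°) + i sin(6*270°))
= 4096(cos 180° + i sin 180°)
= -4096


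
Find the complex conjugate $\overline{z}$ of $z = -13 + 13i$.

If z = a + bi, then conjugate(z) = a - bi
conjugate(-13 + 13i) = -13 - 13i


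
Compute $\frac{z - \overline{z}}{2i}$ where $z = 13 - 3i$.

z - conjugate(z) = 2bi
(z - conjugate(z))/(2i) = 2bi/(2i) = b = -3


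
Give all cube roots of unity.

ω_k = e^(2πik/3) = cos(2πk/3) + i sin(2πk/3) for k = 0, 1, ..., 2
Roots: 1, -1/2 + (sqrt(3)/2)i, -1/2 - (sqrt(3)/2)i


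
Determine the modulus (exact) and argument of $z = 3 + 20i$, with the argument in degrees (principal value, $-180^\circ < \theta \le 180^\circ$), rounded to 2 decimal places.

|z| = sqrt(3^2 + 20^2) = sqrt(409)
arg(z) = arctan(b/a) = arctan(20/3) (quadrant-adjusted) = 81.47°


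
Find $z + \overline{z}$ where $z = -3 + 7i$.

z + conjugate(z) = (a + bi) + (a - bi) = 2a
= 2 * (-3) = -6


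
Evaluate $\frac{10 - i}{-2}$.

Divisor is real, so divide each part by -2:
= -5 + (1/2)i


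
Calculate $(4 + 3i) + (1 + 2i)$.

(4 + 1) + (3 + 2)i = 5 + 5i


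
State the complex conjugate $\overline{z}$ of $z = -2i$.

If z = a + bi, then conjugate(z) = a - bi
conjugate(-2i) = 2i


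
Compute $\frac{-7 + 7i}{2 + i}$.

Multiply numerator and denominator by conjugate (2 - i):
= (-7 + 7i)(2 - i) / (2^2 + 1^2)
= (-7 + 21i) / 5
= -7/5 + (21/5)i


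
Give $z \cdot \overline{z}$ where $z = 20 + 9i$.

z * conjugate(z) = |z|^2 = a^2 + b^2
= 20^2 + 9^2 = 481


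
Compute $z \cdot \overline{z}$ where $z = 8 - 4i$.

z * conjugate(z) = |z|^2 = a^2 + b^2
= 8^2 + (-4)^2 = 80


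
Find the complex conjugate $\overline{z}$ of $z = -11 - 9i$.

If z = a + bi, then conjugate(z) = a - bi
conjugate(-11 - 9i) = -11 + 9i


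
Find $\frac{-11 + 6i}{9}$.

Divisor is real, so divide each part by 9:
= -11/9 + (2/3)i


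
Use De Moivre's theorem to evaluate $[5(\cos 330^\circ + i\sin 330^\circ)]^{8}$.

By De Moivre: z^n = r^n(cos(nθ) + i sin(nθ))
= 5^8(cos(8*330°) + i sin(8*330°))
= 390625(cos 120° + i sin 120°)
= -390625/2 + (390625*sqrt(3)/2)i


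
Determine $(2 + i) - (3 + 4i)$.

(2 - 3) + (1 - 4)i = -1 - 3i


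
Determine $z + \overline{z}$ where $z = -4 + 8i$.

z + conjugate(z) = (a + bi) + (a - bi) = 2a
= 2 * (-4) = -8


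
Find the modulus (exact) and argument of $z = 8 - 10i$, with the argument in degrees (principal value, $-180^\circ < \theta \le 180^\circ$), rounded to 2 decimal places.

|z| = sqrt(8^2 + (-10)^2) = sqrt(164)
arg(z) = arctan(b/a) = arctan(-10/8) (quadrant-adjusted) = -51.34°


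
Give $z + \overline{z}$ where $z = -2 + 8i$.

z + conjugate(z) = (a + bi) + (a - bi) = 2a
= 2 * (-2) = -4


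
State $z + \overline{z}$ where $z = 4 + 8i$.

z + conjugate(z) = (a + bi) + (a - bi) = 2a
= 2 * 4 = 8


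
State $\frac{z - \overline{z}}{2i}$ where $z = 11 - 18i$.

z - conjugate(z) = 2bi
(z - conjugate(z))/(2i) = 2bi/(2i) = b = -18


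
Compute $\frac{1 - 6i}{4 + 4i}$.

Multiply numerator and denominator by conjugate (4 - 4i):
= (1 - 6i)(4 - 4i) / (4^2 + 4^2)
= (-20 - 28i) / 32
Divide through by 4: (-5 - 7i) / 8
= -5/8 - (7/8)i


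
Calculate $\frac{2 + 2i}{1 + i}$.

Multiply numerator and denominator by conjugate (1 - i):
= (2 + 2i)(1 - i) / (1^2 + 1^2)
= (4) / 2
= 2


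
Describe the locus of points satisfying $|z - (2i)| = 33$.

|z - z0| = r describes a circle centered at z0 with radius r
Here z0 = 2i and r = 33
Locus: Circle centered at (0, 2) with radius 33


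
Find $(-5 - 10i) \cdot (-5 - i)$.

(a1*a2 - b1*b2) + (a1*b2 + b1*a2)i
= (25 - 10) + (5 + 50)i
= 15 + 55i


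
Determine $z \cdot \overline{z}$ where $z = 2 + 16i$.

z * conjugate(z) = |z|^2 = a^2 + b^2
= 2^2 + 16^2 = 260


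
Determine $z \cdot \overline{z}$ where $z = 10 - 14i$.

z * conjugate(z) = |z|^2 = a^2 + b^2
= 10^2 + (-14)^2 = 296


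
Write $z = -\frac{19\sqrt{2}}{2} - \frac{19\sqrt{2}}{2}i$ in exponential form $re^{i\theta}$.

r = |z| = sqrt((-19*sqrt(2)/2)^2 + (-19*sqrt(2)/2)^2) = sqrt(361/2 + 361/2) = sqrt(361) = 19
θ = arctan(b/a) = arctan(-13.435/-13.435) (quadrant-adjusted) = -135° = -3π/4
z = 19e^(-i*3π/4)


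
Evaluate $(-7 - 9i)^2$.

(a + bi)^2 = a^2 - b^2 + 2abi
= (-7)^2 - (-9)^2 + 2*(-7)*(-9)i
= -32 + 126i


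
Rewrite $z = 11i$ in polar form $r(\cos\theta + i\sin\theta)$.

r = |z| = sqrt(a^2 + b^2) = sqrt((0)^2 + (11)^2) = sqrt(0 + 121) = sqrt(121) = 11
a = 0 and b > 0, so z lies on the positive imaginary axis: θ = 90°
z = 11(cos 90° + i sin 90°)


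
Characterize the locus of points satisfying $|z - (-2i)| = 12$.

|z - z0| = r describes a circle centered at z0 with radius r
Here z0 = -2i and r = 12
Locus: Circle centered at (0, -2) with radius 12


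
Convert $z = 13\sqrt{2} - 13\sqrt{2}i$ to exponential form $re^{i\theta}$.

r = |z| = sqrt((13*sqrt(2))^2 + (-13*sqrt(2))^2) = sqrt(338 + 338) = sqrt(676) = 26
θ = arctan(b/a) = arctan(-18.3848/18.3848) (quadrant-adjusted) = -45° = -π/4
z = 26e^(-i*π/4)


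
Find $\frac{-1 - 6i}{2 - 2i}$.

Multiply numerator and denominator by conjugate (2 + 2i):
= (-1 - 6i)(2 + 2i) / (2^2 + (-2)^2)
= (10 - 14i) / 8
Divide through by 2: (5 - 7i) / 4
= 5/4 - (7/4)i


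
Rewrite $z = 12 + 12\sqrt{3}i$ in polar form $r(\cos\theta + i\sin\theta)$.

r = |z| = sqrt(a^2 + b^2) = sqrt((12)^2 + (12*sqrt(3))^2) = sqrt(144 + 432) = sqrt(576) = 24
θ = arctan(b/a) = arctan(20.7846/12) (quadrant-adjusted) = 60°
z = 24(cos 60° + i sin 60°)


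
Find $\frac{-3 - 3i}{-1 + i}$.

Multiply numerator and denominator by conjugate (-1 - i):
= (-3 - 3i)(-1 - i) / ((-1)^2 + 1^2)
= (6i) / 2
= 3i


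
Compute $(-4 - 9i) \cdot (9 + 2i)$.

(a1*a2 - b1*b2) + (a1*b2 + b1*a2)i
= (-36 - (-18)) + (-8 + (-81))i
= -18 - 89i


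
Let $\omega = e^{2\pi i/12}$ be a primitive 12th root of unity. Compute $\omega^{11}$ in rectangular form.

ω^11 = e^(2πi·11/12) = e^(i·11π/6)
= cos(11π/6) + i sin(11π/6)
= sqrt(3)/2 - (1/2)i


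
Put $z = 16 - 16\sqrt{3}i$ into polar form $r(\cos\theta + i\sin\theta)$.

r = |z| = sqrt(a^2 + b^2) = sqrt((16)^2 + (-16*sqrt(3))^2) = sqrt(256 + 768) = sqrt(1024) = 32
θ = arctan(b/a) = arctan(-27.7128/16) (quadrant-adjusted) = 300°
z = 32(cos 300° + i sin 300°)


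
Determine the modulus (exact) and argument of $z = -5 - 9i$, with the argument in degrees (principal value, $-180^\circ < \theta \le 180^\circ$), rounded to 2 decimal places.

|z| = sqrt((-5)^2 + (-9)^2) = sqrt(106)
arg(z) = arctan(b/a) = arctan(-9/-5) (quadrant-adjusted) = -119.05°


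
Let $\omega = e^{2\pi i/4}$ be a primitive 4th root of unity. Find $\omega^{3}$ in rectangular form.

ω^3 = e^(2πi·3/4) = e^(i·3π/2)
= cos(3π/2) + i sin(3π/2)
= -i


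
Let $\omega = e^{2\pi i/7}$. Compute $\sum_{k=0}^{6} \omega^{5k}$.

Let ζ = ω^5 = e^(2πi·5/7). Since 7 ∤ 5, ζ ≠ 1.
Sum = Σ_{k=0}^{6} ζ^k = (ζ^7 - 1)/(ζ - 1) = (ω^{5·7} - 1)/(ζ - 1) = (1 - 1)/(ζ - 1) = 0


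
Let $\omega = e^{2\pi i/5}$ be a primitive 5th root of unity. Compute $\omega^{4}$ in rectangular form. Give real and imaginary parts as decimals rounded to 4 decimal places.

ω^4 = e^(2πi·4/5) = e^(i·8π/5)
= cos(8π/5) + i sin(8π/5)
= 0.3090 - 0.9511i


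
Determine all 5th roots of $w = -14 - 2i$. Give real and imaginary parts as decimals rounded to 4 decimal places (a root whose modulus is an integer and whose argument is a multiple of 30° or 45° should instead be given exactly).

|w| = sqrt(200) ≈ 14.142136, arg(w) ≈ 188.130102°
Root modulus = sqrt(200)^(1/5) ≈ 1.698646
Root arguments: θ_k = (arg(w) + 360°k)/5 for k = 0, 1, ..., 4
Compute each root as (root modulus)(cos θ_k + i sin θ_k) using full-precision intermediates, then round to 4 decimal places.
Roots: 1.3453 + 1.0370i, -0.5705 + 1.6000i, -1.6980 - 0.0482i, -0.4789 - 1.6298i, 1.4020 - 0.9590i


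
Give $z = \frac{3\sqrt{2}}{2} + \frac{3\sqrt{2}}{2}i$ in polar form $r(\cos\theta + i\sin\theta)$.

r = |z| = sqrt(a^2 + b^2) = sqrt((3*sqrt(2)/2)^2 + (3*sqrt(2)/2)^2) = sqrt(9/2 + 9/2) = sqrt(9) = 3
θ = arctan(b/a) = arctan(2.1213/2.1213) (quadrant-adjusted) = 45°
z = 3(cos 45° + i sin 45°)


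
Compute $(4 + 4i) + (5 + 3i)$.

(4 + 5) + (4 + 3)i = 9 + 7i


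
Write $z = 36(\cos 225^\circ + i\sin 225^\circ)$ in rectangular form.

a = r cos θ = 36 * -sqrt(2)/2 = -18*sqrt(2)
b = r sin θ = 36 * -sqrt(2)/2 = -18*sqrt(2)
z = -18*sqrt(2) - 18*sqrt(2)i


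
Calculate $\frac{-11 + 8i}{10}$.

Divisor is real, so divide each part by 10:
= -11/10 + (4/5)i


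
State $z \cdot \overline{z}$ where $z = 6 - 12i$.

z * conjugate(z) = |z|^2 = a^2 + b^2
= 6^2 + (-12)^2 = 180


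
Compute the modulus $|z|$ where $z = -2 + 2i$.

|z| = sqrt(a^2 + b^2) = sqrt((-2)^2 + 2^2) = sqrt(8) = sqrt(8)


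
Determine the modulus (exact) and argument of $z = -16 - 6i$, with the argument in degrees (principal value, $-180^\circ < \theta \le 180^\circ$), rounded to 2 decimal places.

|z| = sqrt((-16)^2 + (-6)^2) = sqrt(292)
arg(z) = arctan(b/a) = arctan(-6/-16) (quadrant-adjusted) = -159.44°


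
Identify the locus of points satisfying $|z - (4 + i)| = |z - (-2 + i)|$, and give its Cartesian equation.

|z - z1| = |z - z2| means z is equidistant from z1 and z2,
i.e. the perpendicular bisector of the segment from (4, 1) to (-2, 1) (midpoint (1, 1)).
With z = x + yi, square both sides:
(x - 4)^2 + (y - 1)^2 = (x - (-2))^2 + (y - 1)^2
The x^2 and y^2 terms cancel: -12x + 0y = 5 - 17 = -12
Simplify: x = 1
Locus: Perpendicular bisector of the segment from (4, 1) to (-2, 1): the line x = 1


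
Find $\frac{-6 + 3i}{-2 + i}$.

Multiply numerator and denominator by conjugate (-2 - i):
= (-6 + 3i)(-2 - i) / ((-2)^2 + 1^2)
= (15) / 5
= 3


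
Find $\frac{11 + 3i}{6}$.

Divisor is real, so divide each part by 6:
= 11/6 + (1/2)i


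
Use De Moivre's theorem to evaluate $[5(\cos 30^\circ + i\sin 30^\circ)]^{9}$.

By De Moivre: z^n = r^n(cos(nθ) + i sin(nθ))
= 5^9(cos(9*30°) + i sin(9*30°))
= 1953125(cos 270° + i sin 270°)
= -1953125i


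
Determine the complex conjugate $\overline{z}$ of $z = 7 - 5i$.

If z = a + bi, then conjugate(z) = a - bi
conjugate(7 - 5i) = 7 + 5i


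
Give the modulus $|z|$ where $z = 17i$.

|z| = sqrt(a^2 + b^2) = sqrt(0^2 + 17^2) = sqrt(289) = 17


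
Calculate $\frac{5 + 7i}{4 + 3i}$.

Multiply numerator and denominator by conjugate (4 - 3i):
= (5 + 7i)(4 - 3i) / (4^2 + 3^2)
= (41 + 13i) / 25
= 41/25 + (13/25)i


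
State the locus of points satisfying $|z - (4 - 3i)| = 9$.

|z - z0| = r describes a circle centered at z0 with radius r
Here z0 = 4 - 3i and r = 9
Locus: Circle centered at (4, -3) with radius 9


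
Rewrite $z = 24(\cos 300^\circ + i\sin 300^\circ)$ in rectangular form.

a = r cos θ = 24 * 1/2 = 12
b = r sin θ = 24 * -sqrt(3)/2 = -12*sqrt(3)
z = 12 - 12*sqrt(3)i


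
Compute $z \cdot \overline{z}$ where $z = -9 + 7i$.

z * conjugate(z) = |z|^2 = a^2 + b^2
= (-9)^2 + 7^2 = 130


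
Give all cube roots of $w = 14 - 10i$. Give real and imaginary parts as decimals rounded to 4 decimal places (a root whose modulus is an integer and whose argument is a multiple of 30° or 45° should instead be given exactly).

|w| = sqrt(296) ≈ 17.204651, arg(w) ≈ 324.462322°
Root modulus = sqrt(296)^(1/3) ≈ 2.581558
Root arguments: θ_k = (arg(w) + 360°k)/3 for k = 0, 1, ..., 2
Compute each root as (root modulus)(cos θ_k + i sin θ_k) using full-precision intermediates, then round to 4 decimal places.
Roots: -0.8043 + 2.4531i, -1.7222 - 1.9231i, 2.5266 - 0.5299i


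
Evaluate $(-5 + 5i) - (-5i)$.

(-5 - 0) + (5 - (-5))i = -5 + 10i


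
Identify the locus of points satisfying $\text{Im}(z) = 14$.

Im(z) = y where z = x + yi; the equation y = 14 is satisfied by all points with that y-coordinate
Locus: Horizontal line y = 14


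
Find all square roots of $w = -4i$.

|w| = 4, arg(w) = 270°
Root modulus = 4^(1/2) = 2
Root arguments: θ_k = (270° + 360°k)/2 for k = 0, 1, ..., 1
Roots: -sqrt(2) + sqrt(2)i, sqrt(2) - sqrt(2)i


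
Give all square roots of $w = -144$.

|w| = 144, arg(w) = 180°
Root modulus = 144^(1/2) = 12
Root arguments: θ_k = (180° + 360°k)/2 for k = 0, 1, ..., 1
Roots: 12i, -12i


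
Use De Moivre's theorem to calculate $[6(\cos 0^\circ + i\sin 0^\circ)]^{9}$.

By De Moivre: z^n = r^n(cos(nθ) + i sin(nθ))
= 6^9(cos(9*0°) + i sin(9*0°))
= 10077696(cos 0° + i sin 0°)
= 10077696


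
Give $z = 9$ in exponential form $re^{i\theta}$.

r = |z| = sqrt((9)^2 + (0)^2) = sqrt(81 + 0) = sqrt(81) = 9
b = 0 and a > 0, so z lies on the positive real axis: θ = 0
z = 9e^(i*0) = 9


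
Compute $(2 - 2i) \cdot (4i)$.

(a1*a2 - b1*b2) + (a1*b2 + b1*a2)i
= (0 - (-8)) + (8 + 0)i
= 8 + 8i


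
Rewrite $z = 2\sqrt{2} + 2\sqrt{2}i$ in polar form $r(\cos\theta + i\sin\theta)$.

r = |z| = sqrt(a^2 + b^2) = sqrt((2*sqrt(2))^2 + (2*sqrt(2))^2) = sqrt(8 + 8) = sqrt(16) = 4
θ = arctan(b/a) = arctan(2.8284/2.8284) (quadrant-adjusted) = 45°
z = 4(cos 45° + i sin 45°)


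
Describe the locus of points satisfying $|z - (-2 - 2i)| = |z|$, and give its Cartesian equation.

|z - z1| = |z - z2| means z is equidistant from z1 and z2,
i.e. the perpendicular bisector of the segment from (-2, -2) to (0, 0) (midpoint (-1, -1)).
With z = x + yi, square both sides:
(x - (-2))^2 + (y - (-2))^2 = (x - 0)^2 + (y - 0)^2
The x^2 and y^2 terms cancel: 4x + 4y = 0 - 8 = -8
Simplify: x + y = -2
Locus: Perpendicular bisector of the segment from (-2, -2) to (0, 0): the line x + y = -2


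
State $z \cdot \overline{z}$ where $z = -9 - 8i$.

z * conjugate(z) = |z|^2 = a^2 + b^2
= (-9)^2 + (-8)^2 = 145


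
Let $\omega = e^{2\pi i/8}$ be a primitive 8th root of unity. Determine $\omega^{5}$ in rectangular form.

ω^5 = e^(2πi·5/8) = e^(i·5π/4)
= cos(5π/4) + i sin(5π/4)
= -sqrt(2)/2 - (sqrt(2)/2)i


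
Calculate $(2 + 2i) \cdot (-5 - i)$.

(a1*a2 - b1*b2) + (a1*b2 + b1*a2)i
= (-10 - (-2)) + (-2 + (-10))i
= -8 - 12i


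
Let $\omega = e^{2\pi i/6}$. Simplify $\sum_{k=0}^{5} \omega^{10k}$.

Let ζ = ω^10 = e^(2πi·10/6). Since 6 ∤ 10, ζ ≠ 1.
Sum = Σ_{k=0}^{5} ζ^k = (ζ^6 - 1)/(ζ - 1) = (ω^{10·6} - 1)/(ζ - 1) = (1 - 1)/(ζ - 1) = 0


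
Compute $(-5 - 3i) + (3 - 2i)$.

(-5 + 3) + (-3 + (-2))i = -2 - 5i


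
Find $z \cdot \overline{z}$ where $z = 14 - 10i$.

z * conjugate(z) = |z|^2 = a^2 + b^2
= 14^2 + (-10)^2 = 296


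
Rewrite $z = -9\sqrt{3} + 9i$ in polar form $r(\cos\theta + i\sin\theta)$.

r = |z| = sqrt(a^2 + b^2) = sqrt((-9*sqrt(3))^2 + (9)^2) = sqrt(243 + 81) = sqrt(324) = 18
θ = arctan(b/a) = arctan(9/-15.5885) (quadrant-adjusted) = 150°
z = 18(cos 150° + i sin 150°)


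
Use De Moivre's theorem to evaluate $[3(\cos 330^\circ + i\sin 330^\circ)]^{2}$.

By De Moivre: z^n = r^n(cos(nθ) + i sin(nθ))
= 3^2(cos(2*330°) + i sin(2*330°))
= 9(cos 300° + i sin 300°)
= 9/2 - (9*sqrt(3)/2)i


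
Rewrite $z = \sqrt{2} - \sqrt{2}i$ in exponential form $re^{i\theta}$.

r = |z| = sqrt((sqrt(2))^2 + (-sqrt(2))^2) = sqrt(2 + 2) = sqrt(4) = 2
θ = arctan(b/a) = arctan(-1.4142/1.4142) (quadrant-adjusted) = -45° = -π/4
z = 2e^(-i*π/4)


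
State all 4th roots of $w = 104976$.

|w| = 104976, arg(w) = 0°
Root modulus = 104976^(1/4) = 18
Root arguments: θ_k = (0° + 360°k)/4 for k = 0, 1, ..., 3
Roots: 18, 18i, -18, -18i


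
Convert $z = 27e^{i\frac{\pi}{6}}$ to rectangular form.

a = r cos θ = 27 * sqrt(3)/2 = 27*sqrt(3)/2
b = r sin θ = 27 * 1/2 = 27/2
z = 27*sqrt(3)/2 + (27/2)i


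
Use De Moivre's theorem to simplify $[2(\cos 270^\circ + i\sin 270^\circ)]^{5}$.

By De Moivre: z^n = r^n(cos(nθ) + i sin(nθ))
= 2^5(cos(5*270°) + i sin(5*270°))
= 32(cos 270° + i sin 270°)
= -32i


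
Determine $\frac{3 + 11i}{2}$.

Divisor is real, so divide each part by 2:
= 3/2 + (11/2)i


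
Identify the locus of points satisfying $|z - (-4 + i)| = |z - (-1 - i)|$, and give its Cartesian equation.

|z - z1| = |z - z2| means z is equidistant from z1 and z2,
i.e. the perpendicular bisector of the segment from (-4, 1) to (-1, -1) (midpoint (-5/2, 0)).
With z = x + yi, square both sides:
(x - (-4))^2 + (y - 1)^2 = (x - (-1))^2 + (y - (-1))^2
The x^2 and y^2 terms cancel: 6x + (-4)y = 2 - 17 = -15
Simplify: 6x - 4y = -15
Locus: Perpendicular bisector of the segment from (-4, 1) to (-1, -1): the line 6x - 4y = -15


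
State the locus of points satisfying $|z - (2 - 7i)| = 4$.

|z - z0| = r describes a circle centered at z0 with radius r
Here z0 = 2 - 7i and r = 4
Locus: Circle centered at (2, -7) with radius 4


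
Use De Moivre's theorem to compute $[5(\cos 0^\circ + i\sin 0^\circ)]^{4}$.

By De Moivre: z^n = r^n(cos(nθ) + i sin(nθ))
= 5^4(cos(4*0°) + i sin(4*0°))
= 625(cos 0° + i sin 0°)
= 625


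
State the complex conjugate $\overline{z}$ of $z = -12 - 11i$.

If z = a + bi, then conjugate(z) = a - bi
conjugate(-12 - 11i) = -12 + 11i


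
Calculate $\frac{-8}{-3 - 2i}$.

Multiply numerator and denominator by conjugate (-3 + 2i):
= (-8)(-3 + 2i) / ((-3)^2 + (-2)^2)
= (24 - 16i) / 13
= 24/13 - (16/13)i


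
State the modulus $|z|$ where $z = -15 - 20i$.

|z| = sqrt(a^2 + b^2) = sqrt((-15)^2 + (-20)^2) = sqrt(625) = 25


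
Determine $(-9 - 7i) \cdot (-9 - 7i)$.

(a1*a2 - b1*b2) + (a1*b2 + b1*a2)i
= (81 - 49) + (63 + 63)i
= 32 + 126i


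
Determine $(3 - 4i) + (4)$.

(3 + 4) + (-4 + 0)i = 7 - 4i


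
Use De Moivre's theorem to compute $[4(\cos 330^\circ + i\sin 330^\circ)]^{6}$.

By De Moivre: z^n = r^n(cos(nθ) + i sin(nθ))
= 4^6(cos(6*330°) + i sin(6*330°))
= 4096(cos 180° + i sin 180°)
= -4096


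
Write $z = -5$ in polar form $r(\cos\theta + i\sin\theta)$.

r = |z| = sqrt(a^2 + b^2) = sqrt((-5)^2 + (0)^2) = sqrt(25 + 0) = sqrt(25) = 5
b = 0 and a < 0, so z lies on the negative real axis: θ = 180°
z = 5(cos 180° + i sin 180°)


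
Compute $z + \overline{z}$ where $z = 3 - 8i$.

z + conjugate(z) = (a + bi) + (a - bi) = 2a
= 2 * 3 = 6


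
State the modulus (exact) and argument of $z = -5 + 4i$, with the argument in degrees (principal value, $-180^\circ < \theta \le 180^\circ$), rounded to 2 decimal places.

|z| = sqrt((-5)^2 + 4^2) = sqrt(41)
arg(z) = arctan(b/a) = arctan(4/-5) (quadrant-adjusted) = 141.34°


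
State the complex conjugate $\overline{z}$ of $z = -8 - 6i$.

If z = a + bi, then conjugate(z) = a - bi
conjugate(-8 - 6i) = -8 + 6i


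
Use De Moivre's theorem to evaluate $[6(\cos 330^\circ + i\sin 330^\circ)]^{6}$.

By De Moivre: z^n = r^n(cos(nθ) + i sin(nθ))
= 6^6(cos(6*330°) + i sin(6*330°))
= 46656(cos 180° + i sin 180°)
= -46656


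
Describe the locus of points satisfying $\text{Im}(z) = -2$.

Im(z) = y where z = x + yi; the equation y = -2 is satisfied by all points with that y-coordinate
Locus: Horizontal line y = -2


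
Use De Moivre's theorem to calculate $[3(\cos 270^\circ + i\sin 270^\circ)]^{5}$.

By De Moivre: z^n = r^n(cos(nθ) + i sin(nθ))
= 3^5(cos(5*270°) + i sin(5*270°))
= 243(cos 270° + i sin 270°)
= -243i


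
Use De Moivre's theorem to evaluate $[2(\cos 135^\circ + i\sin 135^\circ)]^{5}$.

By De Moivre: z^n = r^n(cos(nθ) + i sin(nθ))
= 2^5(cos(5*135°) + i sin(5*135°))
= 32(cos 315° + i sin 315°)
= 16*sqrt(2) - 16*sqrt(2)i


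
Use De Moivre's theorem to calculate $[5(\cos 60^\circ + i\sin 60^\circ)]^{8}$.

By De Moivre: z^n = r^n(cos(nθ) + i sin(nθ))
= 5^8(cos(8*60°) + i sin(8*60°))
= 390625(cos 120° + i sin 120°)
= -390625/2 + (390625*sqrt(3)/2)i


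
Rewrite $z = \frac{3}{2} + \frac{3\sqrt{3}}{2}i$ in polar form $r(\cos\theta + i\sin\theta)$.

r = |z| = sqrt(a^2 + b^2) = sqrt((3/2)^2 + (3*sqrt(3)/2)^2) = sqrt(9/4 + 27/4) = sqrt(9) = 3
θ = arctan(b/a) = arctan(2.5981/1.5) (quadrant-adjusted) = 60°
z = 3(cos 60° + i sin 60°)


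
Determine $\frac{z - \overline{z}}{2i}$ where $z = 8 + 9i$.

z - conjugate(z) = 2bi
(z - conjugate(z))/(2i) = 2bi/(2i) = b = 9


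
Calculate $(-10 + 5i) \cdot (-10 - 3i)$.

(a1*a2 - b1*b2) + (a1*b2 + b1*a2)i
= (100 - (-15)) + (30 + (-50))i
= 115 - 20i


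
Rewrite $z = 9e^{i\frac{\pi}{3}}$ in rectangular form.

a = r cos θ = 9 * 1/2 = 9/2
b = r sin θ = 9 * sqrt(3)/2 = 9*sqrt(3)/2
z = 9/2 + (9*sqrt(3)/2)i


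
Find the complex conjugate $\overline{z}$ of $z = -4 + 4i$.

If z = a + bi, then conjugate(z) = a - bi
conjugate(-4 + 4i) = -4 - 4i


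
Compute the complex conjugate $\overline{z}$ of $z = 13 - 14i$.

If z = a + bi, then conjugate(z) = a - bi
conjugate(13 - 14i) = 13 + 14i


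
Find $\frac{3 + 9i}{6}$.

Divisor is real, so divide each part by 6:
= 1/2 + (3/2)i


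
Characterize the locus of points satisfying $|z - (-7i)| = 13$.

|z - z0| = r describes a circle centered at z0 with radius r
Here z0 = -7i and r = 13
Locus: Circle centered at (0, -7) with radius 13
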